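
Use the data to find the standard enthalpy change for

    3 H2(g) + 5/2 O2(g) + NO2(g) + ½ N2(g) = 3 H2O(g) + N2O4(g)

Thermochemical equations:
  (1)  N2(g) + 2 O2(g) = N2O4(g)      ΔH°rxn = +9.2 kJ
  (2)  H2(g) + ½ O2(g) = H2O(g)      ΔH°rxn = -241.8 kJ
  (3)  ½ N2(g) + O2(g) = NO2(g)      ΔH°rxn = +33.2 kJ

ΔH°rxn = -749.4 kJ

(1) as written: +9.2 kJ
(2) × 3: (3)·(-241.8) = -725.4 kJ
(3) reversed: -33.2 kJ
Summing the manipulated equations, ΔH°rxn = (1)·(+9.2) + (3)·(-241.8) + (-1)·(+33.2) = -749.4 kJ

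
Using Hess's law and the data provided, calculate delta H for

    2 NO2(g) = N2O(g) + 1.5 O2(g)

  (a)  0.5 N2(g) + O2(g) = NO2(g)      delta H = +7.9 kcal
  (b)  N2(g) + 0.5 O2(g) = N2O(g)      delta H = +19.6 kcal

delta H = 3.8 kcal

(a) reversed and × 2: (-2)·(+7.9) = -15.8 kcal
(b) as written: +19.6 kcal
delta H = (-15.8) + (+19.6) = 3.8 kcal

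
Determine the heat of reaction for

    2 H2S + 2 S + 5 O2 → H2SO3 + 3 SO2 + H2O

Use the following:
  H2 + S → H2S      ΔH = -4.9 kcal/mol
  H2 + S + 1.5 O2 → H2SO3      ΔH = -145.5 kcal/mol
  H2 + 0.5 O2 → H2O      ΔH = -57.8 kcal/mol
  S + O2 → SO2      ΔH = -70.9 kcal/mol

ΔH = -406.2 kcal/mol

equation 1 reversed and × 2 (H2S must end up as a reactant; ×2 to match 2 H2S in the target): (-2)·(-4.9) = +9.8 kcal/mol
equation 2 as written (H2SO3 already on the product side): -145.5 kcal/mol
equation 3 as written (H2O already on the product side): -57.8 kcal/mol
equation 4 × 3 (scale by 3 for the 3 SO2): (3)·(-70.9) = -212.7 kcal/mol
Since enthalpy is a state function, ΔH = (-2)·(-4.9) + (1)·(-145.5) + (1)·(-57.8) + (3)·(-70.9) = -406.2 kcal/mol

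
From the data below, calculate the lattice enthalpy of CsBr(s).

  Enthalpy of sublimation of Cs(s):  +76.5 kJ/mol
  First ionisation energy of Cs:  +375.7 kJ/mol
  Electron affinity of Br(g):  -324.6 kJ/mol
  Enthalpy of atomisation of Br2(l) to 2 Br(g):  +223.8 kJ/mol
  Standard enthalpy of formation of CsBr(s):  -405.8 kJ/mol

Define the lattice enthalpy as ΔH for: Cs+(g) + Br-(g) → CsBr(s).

U = -645.3 kJ/mol

ΔHf° = 1·ΔHsub + 1·(ΣIE) + 1/2·D(Br2) + 1·EA + U
-405.8 = 1·(+76.5) + 1·(+375.7) + 1/2·(+223.8) + 1·(-324.6) + U
U = -405.8 − (+239.5) = -645.3 kJ/mol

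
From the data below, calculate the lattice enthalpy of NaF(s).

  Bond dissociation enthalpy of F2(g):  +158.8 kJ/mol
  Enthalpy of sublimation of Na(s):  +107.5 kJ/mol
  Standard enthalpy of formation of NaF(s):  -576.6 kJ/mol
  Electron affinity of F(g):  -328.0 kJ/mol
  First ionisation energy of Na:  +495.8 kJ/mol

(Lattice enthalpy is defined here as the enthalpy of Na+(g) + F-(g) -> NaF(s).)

U = -931.3 kJ/mol

ΔHf° = 1·ΔHsub + 1·(ΣIE) + 1/2·D(F2) + 1·EA + U
-576.6 = 1·(+107.5) + 1·(+495.8) + 1/2·(+158.8) + 1·(-328.0) + U
U = -576.6 − (+354.7) = -931.3 kJ/mol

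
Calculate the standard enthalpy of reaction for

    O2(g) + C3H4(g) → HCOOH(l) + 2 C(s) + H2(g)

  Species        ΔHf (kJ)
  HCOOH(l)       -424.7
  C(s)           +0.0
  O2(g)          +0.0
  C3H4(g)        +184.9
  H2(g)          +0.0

Products: 1·(-424.7) + 2·(+0.0) + 1·(+0.0) = -424.7
Reactants: 1·(+0.0) + 1·(+184.9) = +184.9
ΔHrxn = (-424.7) − (+184.9) = -609.6 kJ

ΔHrxn = -609.6 kJ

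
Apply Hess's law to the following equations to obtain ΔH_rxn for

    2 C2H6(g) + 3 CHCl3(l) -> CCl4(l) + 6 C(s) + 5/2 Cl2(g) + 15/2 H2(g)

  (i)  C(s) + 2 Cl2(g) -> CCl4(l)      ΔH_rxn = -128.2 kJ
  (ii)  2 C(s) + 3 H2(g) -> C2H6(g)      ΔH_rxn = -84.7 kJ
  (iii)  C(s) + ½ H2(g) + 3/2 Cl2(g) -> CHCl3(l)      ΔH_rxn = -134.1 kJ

(i) as written: -128.2 kJ
(ii) reversed and × 2: (-2)·(-84.7) = +169.4 kJ
(iii) reversed and × 3: (-3)·(-134.1) = +402.3 kJ
ΔH_rxn = (-128.2) + (+169.4) + (+402.3) = 443.5 kJ

ΔH_rxn = 443.5 kJ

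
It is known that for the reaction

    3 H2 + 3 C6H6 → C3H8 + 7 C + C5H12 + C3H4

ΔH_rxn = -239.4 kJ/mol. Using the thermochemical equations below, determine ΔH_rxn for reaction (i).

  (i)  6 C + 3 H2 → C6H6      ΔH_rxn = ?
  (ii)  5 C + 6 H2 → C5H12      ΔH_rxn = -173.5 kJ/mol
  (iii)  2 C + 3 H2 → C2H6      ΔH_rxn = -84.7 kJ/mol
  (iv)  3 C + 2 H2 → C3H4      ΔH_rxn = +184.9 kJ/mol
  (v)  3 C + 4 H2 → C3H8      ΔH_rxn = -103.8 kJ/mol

(i) reversed and × 3: contributes −3·x
(ii) as written: -173.5 kJ/mol
(iii): not needed.
(iv) as written: +184.9 kJ/mol
(v) as written: -103.8 kJ/mol
-239.4 = (-173.5) + (+184.9) + (-103.8) − 3·x
x = (-239.4 − (-92.4)) / (-3) = 49.0 kJ/mol

ΔH_rxn = 49.0 kJ/mol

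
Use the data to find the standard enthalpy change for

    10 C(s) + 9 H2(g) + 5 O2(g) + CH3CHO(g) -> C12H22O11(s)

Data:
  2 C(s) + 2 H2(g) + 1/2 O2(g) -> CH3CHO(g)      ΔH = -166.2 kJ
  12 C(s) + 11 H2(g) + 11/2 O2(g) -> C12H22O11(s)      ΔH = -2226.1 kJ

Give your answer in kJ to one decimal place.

equation 1 reversed (reverse to put CH3CHO(g) on the reactant side): +166.2 kJ
equation 2 as written (C12H22O11(s) already on the product side): -2226.1 kJ
By Hess's law, ΔH = (+166.2) + (-2226.1) = -2059.9 kJ

ΔH = -2059.9 kJ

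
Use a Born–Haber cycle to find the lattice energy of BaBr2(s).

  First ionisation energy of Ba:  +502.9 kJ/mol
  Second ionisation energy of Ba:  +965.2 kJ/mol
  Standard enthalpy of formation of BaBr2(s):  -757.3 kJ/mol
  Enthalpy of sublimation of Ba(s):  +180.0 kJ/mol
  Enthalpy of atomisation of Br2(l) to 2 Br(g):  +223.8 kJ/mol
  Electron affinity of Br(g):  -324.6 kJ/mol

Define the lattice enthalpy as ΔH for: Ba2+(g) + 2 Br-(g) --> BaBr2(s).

ΔHf° = 1·ΔHsub + 1·(ΣIE) + 1·D(Br2) + 2·EA + U
-757.3 = 1·(+180.0) + 1·(+1468.1) + 1·(+223.8) + 2·(-324.6) + U
U = -757.3 − (+1222.7) = -1980.0 kJ/mol

U = -1980.0 kJ/mol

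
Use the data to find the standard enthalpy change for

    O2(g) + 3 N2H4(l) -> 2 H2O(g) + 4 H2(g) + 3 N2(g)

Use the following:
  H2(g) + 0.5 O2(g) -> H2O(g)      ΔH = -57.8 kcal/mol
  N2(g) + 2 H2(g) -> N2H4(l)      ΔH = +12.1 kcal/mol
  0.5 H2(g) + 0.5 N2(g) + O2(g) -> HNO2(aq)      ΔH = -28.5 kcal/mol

ΔH = -151.9 kcal/mol

equation 1 × 2: (2)·(-57.8) = -115.6 kcal/mol
equation 2 reversed and × 3: (-3)·(+12.1) = -36.3 kcal/mol
equation 3: not needed.
Summing the manipulated equations, ΔH = (-115.6) + (-36.3) = -151.9 kcal/mol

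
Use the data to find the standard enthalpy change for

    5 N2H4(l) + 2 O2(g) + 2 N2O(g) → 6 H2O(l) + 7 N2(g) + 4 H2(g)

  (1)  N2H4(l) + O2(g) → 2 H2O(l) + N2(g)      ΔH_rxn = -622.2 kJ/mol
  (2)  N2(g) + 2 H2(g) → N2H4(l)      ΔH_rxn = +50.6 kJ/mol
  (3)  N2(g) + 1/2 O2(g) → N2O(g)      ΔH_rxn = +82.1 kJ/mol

ΔH_rxn = -2132.0 kJ/mol

(1) × 3 (scale by 3 for the 6 H2O(l)): (3)·(-622.2) = -1866.6 kJ/mol
(2) reversed and × 2 (H2(g) must end up as a product; scale by 2 for the 4 H2(g)): (-2)·(+50.6) = -101.2 kJ/mol
(3) reversed and × 2 (N2O(g) must end up as a reactant; scale by 2 for the 2 N2O(g)): (-2)·(+82.1) = -164.2 kJ/mol
ΔH_rxn = (3)·(-622.2) + (-2)·(+50.6) + (-2)·(+82.1) = -2132.0 kJ/mol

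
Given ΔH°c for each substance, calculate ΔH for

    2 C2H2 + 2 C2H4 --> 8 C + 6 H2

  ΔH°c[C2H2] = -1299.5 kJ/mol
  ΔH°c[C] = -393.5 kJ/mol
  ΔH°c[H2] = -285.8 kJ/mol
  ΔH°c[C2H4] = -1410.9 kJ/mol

ΔH = -558.0 kJ/mol

Using ΔH = Σ nΔHc°(reactants) − Σ nΔHc°(products):
= [2·(-1299.5) + 2·(-1410.9)] − [8·(-393.5) + 6·(-285.8)]
= -558.0 kJ/mol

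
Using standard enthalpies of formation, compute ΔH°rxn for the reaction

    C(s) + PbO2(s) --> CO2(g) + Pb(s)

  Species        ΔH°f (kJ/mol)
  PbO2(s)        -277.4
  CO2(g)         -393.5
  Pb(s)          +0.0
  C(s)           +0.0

ΔH°rxn = -116.1 kJ/mol

Products: 1·(-393.5) + 1·(+0.0) = -393.5
Reactants: 1·(+0.0) + 1·(-277.4) = -277.4
ΔH°rxn = (-393.5) − (-277.4) = -116.1 kJ/mol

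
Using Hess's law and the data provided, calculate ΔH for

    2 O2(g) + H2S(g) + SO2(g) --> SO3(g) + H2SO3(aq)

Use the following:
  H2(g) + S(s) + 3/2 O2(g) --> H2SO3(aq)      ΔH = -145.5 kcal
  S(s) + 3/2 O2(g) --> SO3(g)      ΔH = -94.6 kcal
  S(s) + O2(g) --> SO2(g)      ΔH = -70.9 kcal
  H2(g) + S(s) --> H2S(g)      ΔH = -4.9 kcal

ΔH = -164.3 kcal

equation 1 as written: -145.5 kcal
equation 2 as written: -94.6 kcal
equation 3 reversed: +70.9 kcal
equation 4 reversed: +4.9 kcal
ΔH = (1)·(-145.5) + (1)·(-94.6) + (-1)·(-70.9) + (-1)·(-4.9) = -164.3 kcal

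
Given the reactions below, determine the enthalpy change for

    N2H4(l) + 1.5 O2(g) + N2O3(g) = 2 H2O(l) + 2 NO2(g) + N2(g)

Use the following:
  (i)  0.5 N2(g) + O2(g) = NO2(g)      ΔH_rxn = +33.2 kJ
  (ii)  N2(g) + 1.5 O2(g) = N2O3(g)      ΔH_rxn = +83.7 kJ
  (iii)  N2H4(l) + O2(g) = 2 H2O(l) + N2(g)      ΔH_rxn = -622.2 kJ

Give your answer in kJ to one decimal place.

ΔH_rxn = -639.5 kJ

(i) × 2: (2)·(+33.2) = +66.4 kJ
(ii) reversed: -83.7 kJ
(iii) as written: -622.2 kJ
Summing the manipulated equations, ΔH_rxn = (+66.4) + (-83.7) + (-622.2) = -639.5 kJ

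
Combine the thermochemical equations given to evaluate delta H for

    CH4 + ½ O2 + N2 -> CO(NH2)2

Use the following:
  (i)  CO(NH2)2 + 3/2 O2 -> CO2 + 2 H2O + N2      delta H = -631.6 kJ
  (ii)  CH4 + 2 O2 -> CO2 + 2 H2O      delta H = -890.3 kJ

(i) reversed: +631.6 kJ
(ii) as written: -890.3 kJ
delta H = (+631.6) + (-890.3) = -258.7 kJ

delta H = -258.7 kJ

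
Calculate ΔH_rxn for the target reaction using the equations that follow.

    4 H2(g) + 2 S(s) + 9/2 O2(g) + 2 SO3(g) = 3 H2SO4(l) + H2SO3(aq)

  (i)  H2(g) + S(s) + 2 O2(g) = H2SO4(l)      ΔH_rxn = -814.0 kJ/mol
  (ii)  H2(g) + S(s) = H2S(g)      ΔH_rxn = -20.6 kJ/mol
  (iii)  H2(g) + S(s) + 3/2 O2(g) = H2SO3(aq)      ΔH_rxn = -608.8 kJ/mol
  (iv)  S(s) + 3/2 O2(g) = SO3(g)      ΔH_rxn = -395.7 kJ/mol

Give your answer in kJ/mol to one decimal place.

ΔH_rxn = -2259.4 kJ/mol

(i) × 3 (scale by 3 for the 3 H2SO4(l)): (3)·(-814.0) = -2442.0 kJ/mol
(ii): not needed (H2S(g) appears nowhere else).
(iii) as written (H2SO3(aq) already on the product side): -608.8 kJ/mol
(iv) reversed and × 2 (reverse to put SO3(g) on the reactant side; scale by 2 for the 2 SO3(g)): (-2)·(-395.7) = +791.4 kJ/mol
Since enthalpy is a state function, ΔH_rxn = (3)·(-814.0) + (1)·(-608.8) + (-2)·(-395.7) = -2259.4 kJ/mol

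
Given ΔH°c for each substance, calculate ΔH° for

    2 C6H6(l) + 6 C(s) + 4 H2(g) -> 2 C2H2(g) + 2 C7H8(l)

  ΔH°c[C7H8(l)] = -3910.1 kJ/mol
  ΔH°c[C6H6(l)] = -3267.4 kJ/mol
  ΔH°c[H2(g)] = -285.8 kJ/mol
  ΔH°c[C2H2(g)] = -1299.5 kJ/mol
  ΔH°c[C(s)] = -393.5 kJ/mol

ΔH° = 380.2 kJ/mol

With combustion enthalpies, reactants minus products:
= [2·(-3267.4) + 6·(-393.5) + 4·(-285.8)] − [2·(-1299.5) + 2·(-3910.1)]
= 380.2 kJ/mol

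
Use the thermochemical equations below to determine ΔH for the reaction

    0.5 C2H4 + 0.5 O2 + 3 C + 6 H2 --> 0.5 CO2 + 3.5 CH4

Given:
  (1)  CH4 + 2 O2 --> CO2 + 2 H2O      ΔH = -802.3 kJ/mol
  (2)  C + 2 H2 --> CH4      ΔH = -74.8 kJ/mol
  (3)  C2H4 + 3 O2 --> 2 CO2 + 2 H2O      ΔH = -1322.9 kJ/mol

(1) reversed and × 1/2: (-1/2)·(-802.3) = +401.15 kJ/mol
(2) × 3: (3)·(-74.8) = -224.4 kJ/mol
(3) × 1/2: (1/2)·(-1322.9) = -661.45 kJ/mol
Combining the equations, ΔH = (+401.15) + (-224.4) + (-661.45) = -484.7 kJ/mol

ΔH = -484.7 kJ/mol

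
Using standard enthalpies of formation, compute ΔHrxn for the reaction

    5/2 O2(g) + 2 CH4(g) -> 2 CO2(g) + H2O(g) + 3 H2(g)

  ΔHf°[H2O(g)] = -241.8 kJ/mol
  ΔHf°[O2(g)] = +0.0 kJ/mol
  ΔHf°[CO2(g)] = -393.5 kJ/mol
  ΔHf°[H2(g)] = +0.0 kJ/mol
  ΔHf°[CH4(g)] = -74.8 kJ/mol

ΔHrxn = -879.2 kJ/mol

Products: 2·(-393.5) + 1·(-241.8) + 3·(+0.0) = -1028.8
Reactants: 5/2·(+0.0) + 2·(-74.8) = -149.6
ΔHrxn = (-1028.8) − (-149.6) = -879.2 kJ/mol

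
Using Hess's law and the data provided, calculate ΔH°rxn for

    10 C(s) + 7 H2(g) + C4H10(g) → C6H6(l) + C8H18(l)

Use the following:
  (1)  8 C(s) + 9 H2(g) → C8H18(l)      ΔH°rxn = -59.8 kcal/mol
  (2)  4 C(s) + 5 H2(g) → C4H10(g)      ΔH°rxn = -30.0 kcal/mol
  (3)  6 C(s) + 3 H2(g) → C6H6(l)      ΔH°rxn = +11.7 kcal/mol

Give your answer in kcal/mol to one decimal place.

ΔH°rxn = -18.1 kcal/mol

(1) as written (C8H18(l) already on the product side): -59.8 kcal/mol
(2) reversed (C4H10(g) must end up as a reactant): +30.0 kcal/mol
(3) as written (C6H6(l) already on the product side): +11.7 kcal/mol
Combining the equations, ΔH°rxn = (1)·(-59.8) + (-1)·(-30.0) + (1)·(+11.7) = -18.1 kcal/mol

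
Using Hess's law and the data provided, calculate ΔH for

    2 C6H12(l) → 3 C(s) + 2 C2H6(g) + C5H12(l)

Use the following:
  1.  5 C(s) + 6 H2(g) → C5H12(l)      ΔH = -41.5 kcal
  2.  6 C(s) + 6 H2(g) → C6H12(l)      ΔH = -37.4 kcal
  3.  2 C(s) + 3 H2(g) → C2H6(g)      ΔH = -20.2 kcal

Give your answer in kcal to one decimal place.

ΔH = -7.1 kcal

eq. 1 as written (C5H12(l) already on the product side): -41.5 kcal
eq. 2 reversed and × 2 (reverse to put C6H12(l) on the reactant side; scale by 2 for the 2 C6H12(l)): (-2)·(-37.4) = +74.8 kcal
eq. 3 × 2 (scale by 2 for the 2 C2H6(g)): (2)·(-20.2) = -40.4 kcal
ΔH = (1)·(-41.5) + (-2)·(-37.4) + (2)·(-20.2) = -7.1 kcal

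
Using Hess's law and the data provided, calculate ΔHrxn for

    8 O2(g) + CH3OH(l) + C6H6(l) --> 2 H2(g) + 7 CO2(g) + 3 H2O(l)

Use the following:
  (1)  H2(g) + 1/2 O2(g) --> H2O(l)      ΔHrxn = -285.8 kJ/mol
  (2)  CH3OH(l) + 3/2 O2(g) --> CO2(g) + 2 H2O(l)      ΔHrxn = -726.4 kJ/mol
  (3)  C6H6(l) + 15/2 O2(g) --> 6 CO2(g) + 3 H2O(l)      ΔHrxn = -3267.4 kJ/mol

(1) reversed and × 2 (H2(g) must end up as a product; scale by 2 for the 2 H2(g)): (-2)·(-285.8) = +571.6 kJ/mol
(2) as written (CH3OH(l) already on the reactant side): -726.4 kJ/mol
(3) as written (C6H6(l) already on the reactant side): -3267.4 kJ/mol
Since enthalpy is a state function, ΔHrxn = (-2)·(-285.8) + (1)·(-726.4) + (1)·(-3267.4) = -3422.2 kJ/mol

ΔHrxn = -3422.2 kJ/mol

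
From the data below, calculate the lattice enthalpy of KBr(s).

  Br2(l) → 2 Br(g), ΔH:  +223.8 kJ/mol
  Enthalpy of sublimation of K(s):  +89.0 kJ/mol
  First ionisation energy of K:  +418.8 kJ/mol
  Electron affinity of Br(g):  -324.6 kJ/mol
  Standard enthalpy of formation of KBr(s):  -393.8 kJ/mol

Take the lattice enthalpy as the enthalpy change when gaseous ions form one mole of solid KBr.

U = -688.9 kJ/mol

ΔHf° = 1·ΔHsub + 1·(ΣIE) + 1/2·D(Br2) + 1·EA + U
-393.8 = 1·(+89.0) + 1·(+418.8) + 1/2·(+223.8) + 1·(-324.6) + U
U = -393.8 − (+295.1) = -688.9 kJ/mol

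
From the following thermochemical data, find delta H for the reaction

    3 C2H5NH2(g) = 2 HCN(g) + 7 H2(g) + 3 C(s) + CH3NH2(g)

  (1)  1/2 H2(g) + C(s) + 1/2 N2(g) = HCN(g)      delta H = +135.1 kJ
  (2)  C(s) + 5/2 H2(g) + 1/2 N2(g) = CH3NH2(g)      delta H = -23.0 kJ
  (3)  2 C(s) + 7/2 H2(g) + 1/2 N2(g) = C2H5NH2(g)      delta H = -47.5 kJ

(1) × 2: (2)·(+135.1) = +270.2 kJ
(2) as written: -23.0 kJ
(3) reversed and × 3: (-3)·(-47.5) = +142.5 kJ
delta H = (+270.2) + (-23.0) + (+142.5) = 389.7 kJ

delta H = 389.7 kJ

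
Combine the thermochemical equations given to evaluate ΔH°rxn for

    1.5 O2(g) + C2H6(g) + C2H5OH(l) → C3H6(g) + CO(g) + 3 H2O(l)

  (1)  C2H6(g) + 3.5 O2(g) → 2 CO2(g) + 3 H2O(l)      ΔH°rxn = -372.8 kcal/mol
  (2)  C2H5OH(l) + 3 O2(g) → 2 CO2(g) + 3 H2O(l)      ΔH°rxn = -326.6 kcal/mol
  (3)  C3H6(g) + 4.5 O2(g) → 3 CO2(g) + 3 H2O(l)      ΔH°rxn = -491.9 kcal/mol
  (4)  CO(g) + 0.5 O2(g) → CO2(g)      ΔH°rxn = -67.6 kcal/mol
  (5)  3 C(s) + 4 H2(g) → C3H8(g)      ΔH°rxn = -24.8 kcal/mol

ΔH°rxn = -139.9 kcal/mol

(1) as written: -372.8 kcal/mol
(2) as written: -326.6 kcal/mol
(3) reversed: +491.9 kcal/mol
(4) reversed: +67.6 kcal/mol
(5): not needed.
ΔH°rxn = (-372.8) + (-326.6) + (+491.9) + (+67.6) = -139.9 kcal/mol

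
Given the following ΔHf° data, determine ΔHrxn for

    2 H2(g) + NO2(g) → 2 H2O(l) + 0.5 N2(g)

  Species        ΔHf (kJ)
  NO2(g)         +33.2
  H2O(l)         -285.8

ΔH°rxn = Σ nΔHf°(products) − Σ nΔHf°(reactants).
Products: 2·(-285.8) + 1/2·(+0.0) = -571.6
Reactants: 2·(+0.0) + 1·(+33.2) = +33.2
ΔHrxn = (-571.6) − (+33.2) = -604.8 kJ

ΔHrxn = -604.8 kJ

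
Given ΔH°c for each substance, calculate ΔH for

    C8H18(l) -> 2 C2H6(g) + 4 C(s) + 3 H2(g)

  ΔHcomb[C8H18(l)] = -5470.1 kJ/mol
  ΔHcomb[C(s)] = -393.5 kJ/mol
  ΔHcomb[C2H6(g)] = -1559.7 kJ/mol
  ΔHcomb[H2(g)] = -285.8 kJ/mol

ΔH = 80.7 kJ/mol

Using ΔH = Σ nΔHc°(reactants) − Σ nΔHc°(products):
= [1·(-5470.1)] − [2·(-1559.7) + 4·(-393.5) + 3·(-285.8)]
= 80.7 kJ/mol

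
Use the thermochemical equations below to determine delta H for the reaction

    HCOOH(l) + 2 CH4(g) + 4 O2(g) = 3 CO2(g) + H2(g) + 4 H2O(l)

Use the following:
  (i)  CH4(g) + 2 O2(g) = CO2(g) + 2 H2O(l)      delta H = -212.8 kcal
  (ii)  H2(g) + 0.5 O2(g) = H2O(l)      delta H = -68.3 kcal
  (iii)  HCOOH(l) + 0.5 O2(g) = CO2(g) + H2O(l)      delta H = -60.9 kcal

(i) × 2 (×2 to match 2 CH4(g) in the target): (2)·(-212.8) = -425.6 kcal
(ii) reversed (H2(g) must end up as a product): +68.3 kcal
(iii) as written (HCOOH(l) already on the reactant side): -60.9 kcal
delta H = (2)·(-212.8) + (-1)·(-68.3) + (1)·(-60.9) = -418.2 kcal

delta H = -418.2 kcal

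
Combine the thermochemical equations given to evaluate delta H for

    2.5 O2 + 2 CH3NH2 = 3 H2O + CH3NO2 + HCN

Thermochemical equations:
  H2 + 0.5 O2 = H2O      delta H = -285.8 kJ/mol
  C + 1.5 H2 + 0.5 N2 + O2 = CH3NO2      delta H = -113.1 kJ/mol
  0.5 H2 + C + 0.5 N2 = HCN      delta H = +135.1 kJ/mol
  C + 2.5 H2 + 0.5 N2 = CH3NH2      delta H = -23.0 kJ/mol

equation 1 × 3: (3)·(-285.8) = -857.4 kJ/mol
equation 2 as written: -113.1 kJ/mol
equation 3 as written: +135.1 kJ/mol
equation 4 reversed and × 2: (-2)·(-23.0) = +46.0 kJ/mol
By Hess's law, delta H = (3)·(-285.8) + (1)·(-113.1) + (1)·(+135.1) + (-2)·(-23.0) = -789.4 kJ/mol

delta H = -789.4 kJ/mol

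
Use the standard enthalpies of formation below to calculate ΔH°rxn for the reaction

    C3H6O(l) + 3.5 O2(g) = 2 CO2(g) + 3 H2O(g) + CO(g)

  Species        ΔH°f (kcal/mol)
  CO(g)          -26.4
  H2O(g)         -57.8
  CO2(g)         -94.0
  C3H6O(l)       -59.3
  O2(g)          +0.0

ΔH°rxn = -328.5 kcal/mol

ΔH°rxn = Σ nΔHf°(products) − Σ nΔHf°(reactants).
Products: 2·(-94.0) + 3·(-57.8) + 1·(-26.4) = -387.8
Reactants: 1·(-59.3) + 7/2·(+0.0) = -59.3
ΔH°rxn = (-387.8) − (-59.3) = -328.5 kcal/mol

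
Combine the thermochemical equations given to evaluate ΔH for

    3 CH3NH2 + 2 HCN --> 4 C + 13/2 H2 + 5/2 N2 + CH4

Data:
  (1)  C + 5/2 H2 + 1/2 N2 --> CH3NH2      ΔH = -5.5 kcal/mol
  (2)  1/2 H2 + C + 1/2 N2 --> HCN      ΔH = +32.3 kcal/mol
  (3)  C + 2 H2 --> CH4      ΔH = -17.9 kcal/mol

ΔH = -66.0 kcal/mol

(1) reversed and × 3: (-3)·(-5.5) = +16.5 kcal/mol
(2) reversed and × 2: (-2)·(+32.3) = -64.6 kcal/mol
(3) as written: -17.9 kcal/mol
Combining the equations, ΔH = (+16.5) + (-64.6) + (-17.9) = -66.0 kcal/mol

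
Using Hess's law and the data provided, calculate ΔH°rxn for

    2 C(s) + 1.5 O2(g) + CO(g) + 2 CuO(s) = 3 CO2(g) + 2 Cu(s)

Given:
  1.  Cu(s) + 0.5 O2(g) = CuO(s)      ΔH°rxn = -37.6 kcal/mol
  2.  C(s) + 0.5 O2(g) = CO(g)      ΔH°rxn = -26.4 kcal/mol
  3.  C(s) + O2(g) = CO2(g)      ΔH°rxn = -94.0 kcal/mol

eq. 1 reversed and × 2 (CuO(s) must end up as a reactant; ×2 to match 2 CuO(s) in the target): (-2)·(-37.6) = +75.2 kcal/mol
eq. 2 reversed (reverse to put CO(g) on the reactant side): +26.4 kcal/mol
eq. 3 × 3 (scale by 3 for the 3 CO2(g)): (3)·(-94.0) = -282.0 kcal/mol
Combining the equations, ΔH°rxn = (+75.2) + (+26.4) + (-282.0) = -180.4 kcal/mol

ΔH°rxn = -180.4 kcal/mol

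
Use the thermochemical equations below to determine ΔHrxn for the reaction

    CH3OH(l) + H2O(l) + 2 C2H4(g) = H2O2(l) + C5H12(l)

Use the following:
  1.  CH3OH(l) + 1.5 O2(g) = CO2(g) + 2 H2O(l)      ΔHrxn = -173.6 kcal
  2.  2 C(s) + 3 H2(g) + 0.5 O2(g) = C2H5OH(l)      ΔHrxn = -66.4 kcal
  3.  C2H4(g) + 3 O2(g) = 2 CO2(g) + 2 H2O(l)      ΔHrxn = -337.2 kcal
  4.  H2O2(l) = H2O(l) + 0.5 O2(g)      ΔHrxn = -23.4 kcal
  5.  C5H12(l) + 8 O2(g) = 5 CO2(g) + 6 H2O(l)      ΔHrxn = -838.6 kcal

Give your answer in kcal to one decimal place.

eq. 1 as written (CH3OH(l) already on the reactant side): -173.6 kcal
eq. 2: not needed (H2(g) appears nowhere else).
eq. 3 × 2 (scale by 2 for the 2 C2H4(g)): (2)·(-337.2) = -674.4 kcal
eq. 4 reversed (H2O2(l) must end up as a product): +23.4 kcal
eq. 5 reversed (C5H12(l) must end up as a product): +838.6 kcal
Combining the equations, ΔHrxn = (1)·(-173.6) + (2)·(-337.2) + (-1)·(-23.4) + (-1)·(-838.6) = 14.0 kcal

ΔHrxn = 14.0 kcal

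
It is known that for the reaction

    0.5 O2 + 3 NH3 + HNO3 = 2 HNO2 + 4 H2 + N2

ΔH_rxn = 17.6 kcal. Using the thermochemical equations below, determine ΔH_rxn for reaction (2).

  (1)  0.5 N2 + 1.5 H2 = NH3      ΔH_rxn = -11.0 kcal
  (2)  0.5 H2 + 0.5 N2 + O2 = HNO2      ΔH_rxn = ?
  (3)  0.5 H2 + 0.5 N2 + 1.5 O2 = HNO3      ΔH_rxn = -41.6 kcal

(1) reversed and × 3: (-3)·(-11.0) = +33.0 kcal
(2) × 2: contributes 2·x
(3) reversed: +41.6 kcal
+17.6 = (+33.0) + (+41.6) + 2·x
x = (+17.6 − (+74.6)) / (2) = -28.5 kcal

ΔH_rxn = -28.5 kcal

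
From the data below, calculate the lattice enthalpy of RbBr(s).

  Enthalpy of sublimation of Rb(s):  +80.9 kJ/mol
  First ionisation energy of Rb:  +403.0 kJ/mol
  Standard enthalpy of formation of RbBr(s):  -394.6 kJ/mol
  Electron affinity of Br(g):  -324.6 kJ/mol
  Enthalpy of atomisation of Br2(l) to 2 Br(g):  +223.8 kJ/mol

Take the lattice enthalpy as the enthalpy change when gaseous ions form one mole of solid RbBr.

U = -665.8 kJ/mol

ΔHf° = 1·ΔHsub + 1·(ΣIE) + 1/2·D(Br2) + 1·EA + U
-394.6 = 1·(+80.9) + 1·(+403.0) + 1/2·(+223.8) + 1·(-324.6) + U
U = -394.6 − (+271.2) = -665.8 kJ/mol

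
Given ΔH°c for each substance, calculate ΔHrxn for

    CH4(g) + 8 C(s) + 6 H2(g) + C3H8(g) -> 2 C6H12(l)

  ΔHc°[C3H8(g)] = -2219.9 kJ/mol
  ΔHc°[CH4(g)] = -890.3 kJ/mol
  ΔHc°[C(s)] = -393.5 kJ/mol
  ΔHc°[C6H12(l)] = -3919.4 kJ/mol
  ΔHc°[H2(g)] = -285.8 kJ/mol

Using ΔH = Σ nΔHc°(reactants) − Σ nΔHc°(products):
= [1·(-890.3) + 8·(-393.5) + 6·(-285.8) + 1·(-2219.9)] − [2·(-3919.4)]
= -134.2 kJ/mol

ΔHrxn = -134.2 kJ/mol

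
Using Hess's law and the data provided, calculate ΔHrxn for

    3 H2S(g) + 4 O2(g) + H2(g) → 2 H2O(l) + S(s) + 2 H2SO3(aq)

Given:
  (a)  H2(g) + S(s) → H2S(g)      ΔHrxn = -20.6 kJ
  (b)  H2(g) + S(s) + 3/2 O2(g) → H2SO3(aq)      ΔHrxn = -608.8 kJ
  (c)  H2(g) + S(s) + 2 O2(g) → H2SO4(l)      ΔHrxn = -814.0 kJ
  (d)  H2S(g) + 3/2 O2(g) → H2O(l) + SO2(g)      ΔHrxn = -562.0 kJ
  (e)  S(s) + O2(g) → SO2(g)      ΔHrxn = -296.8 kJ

ΔHrxn = -1727.4 kJ

(a) reversed: +20.6 kJ
(b) × 2 (scale by 2 for the 2 H2SO3(aq)): (2)·(-608.8) = -1217.6 kJ
(c): not needed (H2SO4(l) appears nowhere else).
(d) × 2 (×2 to match 2 H2O(l) in the target): (2)·(-562.0) = -1124.0 kJ
(e) reversed and × 2: (-2)·(-296.8) = +593.6 kJ
ΔHrxn = (-1)·(-20.6) + (2)·(-608.8) + (2)·(-562.0) + (-2)·(-296.8) = -1727.4 kJ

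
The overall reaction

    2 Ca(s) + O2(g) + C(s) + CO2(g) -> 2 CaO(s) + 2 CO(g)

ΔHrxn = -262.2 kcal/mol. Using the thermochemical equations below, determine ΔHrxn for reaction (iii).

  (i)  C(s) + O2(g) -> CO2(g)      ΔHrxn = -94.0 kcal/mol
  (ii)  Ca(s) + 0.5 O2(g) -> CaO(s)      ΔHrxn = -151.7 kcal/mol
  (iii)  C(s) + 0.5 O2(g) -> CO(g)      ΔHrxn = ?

(i) reversed: +94.0 kcal/mol
(ii) × 2: (2)·(-151.7) = -303.4 kcal/mol
(iii) × 2: contributes 2·x
-262.2 = (+94.0) + (-303.4) + 2·x
x = (-262.2 − (-209.4)) / (2) = -26.4 kcal/mol

ΔHrxn = -26.4 kcal/mol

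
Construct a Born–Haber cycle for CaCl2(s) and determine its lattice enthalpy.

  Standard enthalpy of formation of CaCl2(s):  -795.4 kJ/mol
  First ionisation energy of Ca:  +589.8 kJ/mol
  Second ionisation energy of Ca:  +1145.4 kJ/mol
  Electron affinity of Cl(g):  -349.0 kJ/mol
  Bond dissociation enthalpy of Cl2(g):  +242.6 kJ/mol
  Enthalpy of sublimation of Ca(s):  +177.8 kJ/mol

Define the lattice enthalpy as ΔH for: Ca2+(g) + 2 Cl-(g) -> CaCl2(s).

U = -2253.0 kJ/mol

ΔHf° = 1·ΔHsub + 1·(ΣIE) + 1·D(Cl2) + 2·EA + U
-795.4 = 1·(+177.8) + 1·(+1735.2) + 1·(+242.6) + 2·(-349.0) + U
U = -795.4 − (+1457.6) = -2253.0 kJ/mol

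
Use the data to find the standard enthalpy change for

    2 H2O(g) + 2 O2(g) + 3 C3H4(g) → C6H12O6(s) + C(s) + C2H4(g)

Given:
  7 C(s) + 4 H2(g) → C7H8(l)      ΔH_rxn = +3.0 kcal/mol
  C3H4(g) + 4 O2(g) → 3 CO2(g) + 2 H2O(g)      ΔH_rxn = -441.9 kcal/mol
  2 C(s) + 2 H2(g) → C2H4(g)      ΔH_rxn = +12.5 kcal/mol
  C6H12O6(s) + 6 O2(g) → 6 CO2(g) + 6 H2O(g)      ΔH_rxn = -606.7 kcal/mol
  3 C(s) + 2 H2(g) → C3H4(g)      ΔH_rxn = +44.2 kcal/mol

equation 1: not needed.
equation 2 × 2: (2)·(-441.9) = -883.8 kcal/mol
equation 3 as written: +12.5 kcal/mol
equation 4 reversed: +606.7 kcal/mol
equation 5 reversed: -44.2 kcal/mol
ΔH_rxn = (2)·(-441.9) + (1)·(+12.5) + (-1)·(-606.7) + (-1)·(+44.2) = -308.8 kcal/mol

ΔH_rxn = -308.8 kcal/mol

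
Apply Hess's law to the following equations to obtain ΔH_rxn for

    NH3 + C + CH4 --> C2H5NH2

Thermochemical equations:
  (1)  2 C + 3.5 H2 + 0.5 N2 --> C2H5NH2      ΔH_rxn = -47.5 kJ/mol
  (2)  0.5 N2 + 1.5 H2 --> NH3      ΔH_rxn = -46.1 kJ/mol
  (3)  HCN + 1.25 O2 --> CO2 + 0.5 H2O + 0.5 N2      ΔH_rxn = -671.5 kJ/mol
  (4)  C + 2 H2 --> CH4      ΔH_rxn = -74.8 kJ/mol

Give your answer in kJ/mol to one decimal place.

(1) as written (C2H5NH2 already on the product side): -47.5 kJ/mol
(2) reversed (reverse to put NH3 on the reactant side): +46.1 kJ/mol
(3): not needed (O2 appears nowhere else).
(4) reversed (reverse to put CH4 on the reactant side): +74.8 kJ/mol
Since enthalpy is a state function, ΔH_rxn = (1)·(-47.5) + (-1)·(-46.1) + (-1)·(-74.8) = 73.4 kJ/mol

ΔH_rxn = 73.4 kJ/mol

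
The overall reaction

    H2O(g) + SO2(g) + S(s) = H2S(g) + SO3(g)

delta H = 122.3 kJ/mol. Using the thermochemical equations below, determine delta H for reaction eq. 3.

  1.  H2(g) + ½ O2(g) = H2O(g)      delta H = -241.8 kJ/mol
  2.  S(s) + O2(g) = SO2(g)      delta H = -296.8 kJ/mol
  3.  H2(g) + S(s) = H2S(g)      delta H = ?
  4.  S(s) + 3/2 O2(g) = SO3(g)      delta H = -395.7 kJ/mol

delta H = -20.6 kJ/mol

eq. 1 reversed: +241.8 kJ/mol
eq. 2 reversed: +296.8 kJ/mol
eq. 3 as written: contributes x
eq. 4 as written: -395.7 kJ/mol
+122.3 = (+241.8) + (+296.8) + (-395.7) + x
x = (+122.3 − (+142.9)) / (1) = -20.6 kJ/mol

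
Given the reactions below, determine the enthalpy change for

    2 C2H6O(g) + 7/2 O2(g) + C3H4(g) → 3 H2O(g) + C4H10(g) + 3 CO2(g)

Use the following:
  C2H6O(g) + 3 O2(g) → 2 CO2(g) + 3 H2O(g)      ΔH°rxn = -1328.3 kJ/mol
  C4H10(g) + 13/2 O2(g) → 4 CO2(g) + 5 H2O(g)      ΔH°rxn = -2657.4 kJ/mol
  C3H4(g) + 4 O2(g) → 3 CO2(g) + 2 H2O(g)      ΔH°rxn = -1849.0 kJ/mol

ΔH°rxn = -1848.2 kJ/mol

equation 1 × 2 (scale by 2 for the 2 C2H6O(g)): (2)·(-1328.3) = -2656.6 kJ/mol
equation 2 reversed (C4H10(g) must end up as a product): +2657.4 kJ/mol
equation 3 as written (C3H4(g) already on the reactant side): -1849.0 kJ/mol
ΔH°rxn = (2)·(-1328.3) + (-1)·(-2657.4) + (1)·(-1849.0) = -1848.2 kJ/mol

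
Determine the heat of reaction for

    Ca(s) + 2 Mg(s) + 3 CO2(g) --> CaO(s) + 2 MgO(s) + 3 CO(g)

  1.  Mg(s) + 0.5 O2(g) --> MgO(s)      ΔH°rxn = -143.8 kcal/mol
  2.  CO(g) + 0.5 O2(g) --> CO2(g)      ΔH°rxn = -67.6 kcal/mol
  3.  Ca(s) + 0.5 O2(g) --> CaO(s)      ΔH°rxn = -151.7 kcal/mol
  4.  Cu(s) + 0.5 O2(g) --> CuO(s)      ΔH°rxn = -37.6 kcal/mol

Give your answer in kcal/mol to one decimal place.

ΔH°rxn = -236.5 kcal/mol

eq. 1 × 2 (×2 to match 2 MgO(s) in the target): (2)·(-143.8) = -287.6 kcal/mol
eq. 2 reversed and × 3 (CO(g) must end up as a product; scale by 3 for the 3 CO(g)): (-3)·(-67.6) = +202.8 kcal/mol
eq. 3 as written (CaO(s) already on the product side): -151.7 kcal/mol
eq. 4: not needed (Cu(s) appears nowhere else).
ΔH°rxn = (2)·(-143.8) + (-3)·(-67.6) + (1)·(-151.7) = -236.5 kcal/mol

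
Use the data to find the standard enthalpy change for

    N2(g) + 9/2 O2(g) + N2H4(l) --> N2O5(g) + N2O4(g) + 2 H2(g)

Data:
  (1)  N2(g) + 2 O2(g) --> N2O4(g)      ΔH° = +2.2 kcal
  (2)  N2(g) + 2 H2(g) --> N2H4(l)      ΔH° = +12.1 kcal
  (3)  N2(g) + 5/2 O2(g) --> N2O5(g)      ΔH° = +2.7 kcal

(1) as written: +2.2 kcal
(2) reversed: -12.1 kcal
(3) as written: +2.7 kcal
ΔH° = (1)·(+2.2) + (-1)·(+12.1) + (1)·(+2.7) = -7.2 kcal

ΔH° = -7.2 kcal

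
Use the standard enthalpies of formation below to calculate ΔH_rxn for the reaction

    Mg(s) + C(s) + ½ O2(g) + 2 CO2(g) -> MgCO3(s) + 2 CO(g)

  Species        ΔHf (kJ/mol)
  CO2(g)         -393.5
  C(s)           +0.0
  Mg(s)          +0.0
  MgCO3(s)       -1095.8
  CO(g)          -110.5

Products: 1·(-1095.8) + 2·(-110.5) = -1316.8
Reactants: 1·(+0.0) + 1·(+0.0) + 1/2·(+0.0) + 2·(-393.5) = -787.0
ΔH_rxn = (-1316.8) − (-787.0) = -529.8 kJ/mol

ΔH_rxn = -529.8 kJ/mol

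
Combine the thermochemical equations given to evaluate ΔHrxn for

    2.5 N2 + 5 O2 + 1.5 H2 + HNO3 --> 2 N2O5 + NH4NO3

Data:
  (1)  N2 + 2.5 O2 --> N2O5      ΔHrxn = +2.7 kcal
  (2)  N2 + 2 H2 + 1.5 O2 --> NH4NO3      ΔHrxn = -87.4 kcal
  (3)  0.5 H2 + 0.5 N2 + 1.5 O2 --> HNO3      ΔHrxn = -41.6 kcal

(1) × 2 (scale by 2 for the 2 N2O5): (2)·(+2.7) = +5.4 kcal
(2) as written (NH4NO3 already on the product side): -87.4 kcal
(3) reversed (HNO3 must end up as a reactant): +41.6 kcal
ΔHrxn = (+5.4) + (-87.4) + (+41.6) = -40.4 kcal

ΔHrxn = -40.4 kcal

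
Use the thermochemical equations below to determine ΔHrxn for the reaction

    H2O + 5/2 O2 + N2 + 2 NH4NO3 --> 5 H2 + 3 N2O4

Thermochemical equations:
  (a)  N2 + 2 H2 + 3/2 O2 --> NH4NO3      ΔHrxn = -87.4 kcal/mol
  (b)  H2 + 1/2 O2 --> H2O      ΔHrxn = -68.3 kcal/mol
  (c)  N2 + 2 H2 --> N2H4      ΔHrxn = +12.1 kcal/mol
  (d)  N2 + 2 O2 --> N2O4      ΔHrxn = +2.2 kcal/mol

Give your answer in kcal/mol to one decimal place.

(a) reversed and × 2: (-2)·(-87.4) = +174.8 kcal/mol
(b) reversed: +68.3 kcal/mol
(c): not needed.
(d) × 3: (3)·(+2.2) = +6.6 kcal/mol
Summing the manipulated equations, ΔHrxn = (+174.8) + (+68.3) + (+6.6) = 249.7 kcal/mol

ΔHrxn = 249.7 kcal/mol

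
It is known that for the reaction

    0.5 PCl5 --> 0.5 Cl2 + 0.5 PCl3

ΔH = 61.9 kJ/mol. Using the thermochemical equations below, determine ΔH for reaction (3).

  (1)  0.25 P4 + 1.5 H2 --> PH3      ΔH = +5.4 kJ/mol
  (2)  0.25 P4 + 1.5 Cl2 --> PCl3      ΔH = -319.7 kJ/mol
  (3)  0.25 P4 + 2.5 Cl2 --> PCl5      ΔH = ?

(1): not needed (H2 appears nowhere else).
(2) × 1/2 (scale by 1/2 for the 1/2 PCl3): (1/2)·(-319.7) = -159.85 kJ/mol
(3) reversed and × 1/2 (reverse to put PCl5 on the reactant side; scale by 1/2 for the 1/2 PCl5): contributes −1/2·x
+61.9 = (-159.85) − 1/2·x
x = (+61.9 − (-159.85)) / (-1/2) = -443.5 kJ/mol

ΔH = -443.5 kJ/mol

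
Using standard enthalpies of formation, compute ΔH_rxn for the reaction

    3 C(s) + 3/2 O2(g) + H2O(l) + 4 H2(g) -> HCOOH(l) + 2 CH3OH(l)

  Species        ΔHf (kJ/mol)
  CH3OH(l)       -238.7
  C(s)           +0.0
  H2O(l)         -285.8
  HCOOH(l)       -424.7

Products: 1·(-424.7) + 2·(-238.7) = -902.1
Reactants: 3·(+0.0) + 3/2·(+0.0) + 1·(-285.8) + 4·(+0.0) = -285.8
ΔH_rxn = (-902.1) − (-285.8) = -616.3 kJ/mol

ΔH_rxn = -616.3 kJ/mol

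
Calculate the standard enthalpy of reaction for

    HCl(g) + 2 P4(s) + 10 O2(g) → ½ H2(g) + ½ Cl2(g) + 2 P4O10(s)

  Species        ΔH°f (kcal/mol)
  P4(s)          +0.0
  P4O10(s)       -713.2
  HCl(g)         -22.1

ΔH_rxn = -1404.3 kcal/mol

Products: 1/2·(+0.0) + 1/2·(+0.0) + 2·(-713.2) = -1426.4
Reactants: 1·(-22.1) + 2·(+0.0) + 10·(+0.0) = -22.1
ΔH_rxn = (-1426.4) − (-22.1) = -1404.3 kcal/mol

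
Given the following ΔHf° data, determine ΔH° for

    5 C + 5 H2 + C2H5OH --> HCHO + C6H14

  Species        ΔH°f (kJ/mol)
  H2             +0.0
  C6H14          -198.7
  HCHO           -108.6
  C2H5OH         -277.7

ΔH° = -29.6 kJ/mol

Products: 1·(-108.6) + 1·(-198.7) = -307.3
Reactants: 5·(+0.0) + 5·(+0.0) + 1·(-277.7) = -277.7
ΔH° = (-307.3) − (-277.7) = -29.6 kJ/mol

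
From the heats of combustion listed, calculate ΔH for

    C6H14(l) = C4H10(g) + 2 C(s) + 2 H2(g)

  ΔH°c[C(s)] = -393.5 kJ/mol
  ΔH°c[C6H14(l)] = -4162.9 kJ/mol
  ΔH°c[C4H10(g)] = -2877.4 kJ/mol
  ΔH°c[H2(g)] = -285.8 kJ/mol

Using ΔH = Σ nΔHc°(reactants) − Σ nΔHc°(products):
= [1·(-4162.9)] − [1·(-2877.4) + 2·(-393.5) + 2·(-285.8)]
= 73.1 kJ/mol

ΔH = 73.1 kJ/mol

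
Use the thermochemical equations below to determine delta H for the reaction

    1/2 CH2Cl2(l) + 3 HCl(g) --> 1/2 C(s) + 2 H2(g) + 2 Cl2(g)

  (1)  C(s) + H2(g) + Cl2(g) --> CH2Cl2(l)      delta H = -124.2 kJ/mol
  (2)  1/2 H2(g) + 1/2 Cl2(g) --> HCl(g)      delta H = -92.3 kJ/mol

delta H = 339.0 kJ/mol

(1) reversed and × 1/2: (-1/2)·(-124.2) = +62.1 kJ/mol
(2) reversed and × 3: (-3)·(-92.3) = +276.9 kJ/mol
delta H = (+62.1) + (+276.9) = 339.0 kJ/mol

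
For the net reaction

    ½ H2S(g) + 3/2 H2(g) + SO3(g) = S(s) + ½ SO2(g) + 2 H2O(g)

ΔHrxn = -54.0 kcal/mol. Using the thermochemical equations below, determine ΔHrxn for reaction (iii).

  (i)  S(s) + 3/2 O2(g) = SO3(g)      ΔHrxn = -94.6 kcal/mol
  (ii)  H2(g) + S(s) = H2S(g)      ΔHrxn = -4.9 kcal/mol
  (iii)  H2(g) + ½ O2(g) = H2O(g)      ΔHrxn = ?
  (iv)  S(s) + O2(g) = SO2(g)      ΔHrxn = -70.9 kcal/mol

(i) reversed (reverse to put SO3(g) on the reactant side): +94.6 kcal/mol
(ii) reversed and × 1/2 (H2S(g) must end up as a reactant; ×1/2 to match 1/2 H2S(g) in the target): (-1/2)·(-4.9) = +2.45 kcal/mol
(iii) × 2 (×2 to match 2 H2O(g) in the target): contributes 2·x
(iv) × 1/2 (×1/2 to match 1/2 SO2(g) in the target): (1/2)·(-70.9) = -35.45 kcal/mol
-54.0 = (+94.6) + (+2.45) + (-35.45) + 2·x
x = (-54.0 − (+61.6)) / (2) = -57.8 kcal/mol

ΔHrxn = -57.8 kcal/mol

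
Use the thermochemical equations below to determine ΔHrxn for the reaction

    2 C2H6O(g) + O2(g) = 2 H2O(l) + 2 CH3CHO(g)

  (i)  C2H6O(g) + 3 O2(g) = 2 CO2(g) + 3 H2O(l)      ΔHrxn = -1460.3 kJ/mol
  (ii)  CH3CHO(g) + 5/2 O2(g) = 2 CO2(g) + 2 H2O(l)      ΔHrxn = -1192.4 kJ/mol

ΔHrxn = -535.8 kJ/mol

(i) × 2 (scale by 2 for the 2 C2H6O(g)): (2)·(-1460.3) = -2920.6 kJ/mol
(ii) reversed and × 2 (CH3CHO(g) must end up as a product; ×2 to match 2 CH3CHO(g) in the target): (-2)·(-1192.4) = +2384.8 kJ/mol
Combining the equations, ΔHrxn = (-2920.6) + (+2384.8) = -535.8 kJ/mol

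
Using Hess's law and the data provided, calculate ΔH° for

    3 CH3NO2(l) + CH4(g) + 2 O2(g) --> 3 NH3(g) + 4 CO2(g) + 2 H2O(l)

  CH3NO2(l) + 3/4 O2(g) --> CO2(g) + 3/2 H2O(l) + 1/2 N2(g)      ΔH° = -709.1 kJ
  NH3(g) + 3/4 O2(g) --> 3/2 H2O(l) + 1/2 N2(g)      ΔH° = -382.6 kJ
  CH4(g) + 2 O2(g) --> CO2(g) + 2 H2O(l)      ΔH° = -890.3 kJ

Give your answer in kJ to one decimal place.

equation 1 × 3 (×3 to match 3 CH3NO2(l) in the target): (3)·(-709.1) = -2127.3 kJ
equation 2 reversed and × 3 (NH3(g) must end up as a product; ×3 to match 3 NH3(g) in the target): (-3)·(-382.6) = +1147.8 kJ
equation 3 as written (CH4(g) already on the reactant side): -890.3 kJ
Combining the equations, ΔH° = (-2127.3) + (+1147.8) + (-890.3) = -1869.8 kJ

ΔH° = -1869.8 kJ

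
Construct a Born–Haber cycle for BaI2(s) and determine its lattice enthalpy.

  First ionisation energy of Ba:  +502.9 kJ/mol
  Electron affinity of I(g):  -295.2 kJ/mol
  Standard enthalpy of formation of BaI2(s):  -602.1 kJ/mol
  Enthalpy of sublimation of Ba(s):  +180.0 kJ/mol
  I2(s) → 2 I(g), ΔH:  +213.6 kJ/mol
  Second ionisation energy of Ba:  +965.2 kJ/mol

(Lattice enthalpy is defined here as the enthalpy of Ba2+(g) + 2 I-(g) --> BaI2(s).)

U = -1873.4 kJ/mol

ΔHf° = 1·ΔHsub + 1·(ΣIE) + 1·D(I2) + 2·EA + U
-602.1 = 1·(+180.0) + 1·(+1468.1) + 1·(+213.6) + 2·(-295.2) + U
U = -602.1 − (+1271.3) = -1873.4 kJ/mol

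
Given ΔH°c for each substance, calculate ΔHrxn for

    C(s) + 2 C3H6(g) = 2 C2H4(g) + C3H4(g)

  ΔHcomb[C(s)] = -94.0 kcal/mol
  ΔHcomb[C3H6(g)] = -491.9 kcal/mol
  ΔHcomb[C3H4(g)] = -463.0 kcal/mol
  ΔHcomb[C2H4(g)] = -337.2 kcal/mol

ΔHrxn = 59.6 kcal/mol

Using ΔH = Σ nΔHc°(reactants) − Σ nΔHc°(products):
= [1·(-94.0) + 2·(-491.9)] − [2·(-337.2) + 1·(-463.0)]
= 59.6 kcal/mol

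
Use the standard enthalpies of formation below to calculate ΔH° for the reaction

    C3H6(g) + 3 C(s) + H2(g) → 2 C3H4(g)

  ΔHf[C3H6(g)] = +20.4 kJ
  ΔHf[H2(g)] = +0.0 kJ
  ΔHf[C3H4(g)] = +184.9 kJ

ΔH°rxn = Σ nΔHf°(products) − Σ nΔHf°(reactants).
Products: 2·(+184.9) = +369.8
Reactants: 1·(+20.4) + 3·(+0.0) + 1·(+0.0) = +20.4
ΔH° = (+369.8) − (+20.4) = 349.4 kJ

ΔH° = 349.4 kJ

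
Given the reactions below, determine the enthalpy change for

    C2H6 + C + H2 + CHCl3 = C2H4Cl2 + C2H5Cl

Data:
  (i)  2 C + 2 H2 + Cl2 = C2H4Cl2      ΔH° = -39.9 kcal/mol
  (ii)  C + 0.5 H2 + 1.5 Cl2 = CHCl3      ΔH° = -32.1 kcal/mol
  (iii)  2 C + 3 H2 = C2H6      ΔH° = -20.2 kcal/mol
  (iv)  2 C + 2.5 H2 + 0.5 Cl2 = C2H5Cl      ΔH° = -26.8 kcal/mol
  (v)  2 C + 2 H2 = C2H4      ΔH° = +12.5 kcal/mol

ΔH° = -14.4 kcal/mol

(i) as written: -39.9 kcal/mol
(ii) reversed: +32.1 kcal/mol
(iii) reversed: +20.2 kcal/mol
(iv) as written: -26.8 kcal/mol
(v): not needed.
ΔH° = (1)·(-39.9) + (-1)·(-32.1) + (-1)·(-20.2) + (1)·(-26.8) = -14.4 kcal/mol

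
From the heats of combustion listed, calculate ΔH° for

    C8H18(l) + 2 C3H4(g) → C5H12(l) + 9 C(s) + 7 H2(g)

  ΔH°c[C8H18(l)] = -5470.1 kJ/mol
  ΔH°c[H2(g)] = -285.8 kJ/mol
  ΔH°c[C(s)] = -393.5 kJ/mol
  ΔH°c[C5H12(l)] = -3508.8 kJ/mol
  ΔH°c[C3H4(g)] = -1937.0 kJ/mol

Using ΔH = Σ nΔHc°(reactants) − Σ nΔHc°(products):
= [1·(-5470.1) + 2·(-1937.0)] − [1·(-3508.8) + 9·(-393.5) + 7·(-285.8)]
= -293.2 kJ/mol

ΔH° = -293.2 kJ/mol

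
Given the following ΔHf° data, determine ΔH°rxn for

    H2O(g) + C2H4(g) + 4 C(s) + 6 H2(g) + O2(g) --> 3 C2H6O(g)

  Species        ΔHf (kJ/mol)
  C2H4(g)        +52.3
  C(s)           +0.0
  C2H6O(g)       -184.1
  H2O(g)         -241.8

ΔH°rxn = -362.8 kJ/mol

Products: 3·(-184.1) = -552.3
Reactants: 1·(-241.8) + 1·(+52.3) + 4·(+0.0) + 6·(+0.0) + 1·(+0.0) = -189.5
ΔH°rxn = (-552.3) − (-189.5) = -362.8 kJ/mol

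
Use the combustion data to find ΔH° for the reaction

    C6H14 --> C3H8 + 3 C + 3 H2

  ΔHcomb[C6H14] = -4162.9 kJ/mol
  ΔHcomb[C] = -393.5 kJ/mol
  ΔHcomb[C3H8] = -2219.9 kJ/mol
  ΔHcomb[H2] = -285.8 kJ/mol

ΔH° = 94.9 kJ/mol

With combustion enthalpies, reactants minus products:
= [1·(-4162.9)] − [1·(-2219.9) + 3·(-393.5) + 3·(-285.8)]
= 94.9 kJ/mol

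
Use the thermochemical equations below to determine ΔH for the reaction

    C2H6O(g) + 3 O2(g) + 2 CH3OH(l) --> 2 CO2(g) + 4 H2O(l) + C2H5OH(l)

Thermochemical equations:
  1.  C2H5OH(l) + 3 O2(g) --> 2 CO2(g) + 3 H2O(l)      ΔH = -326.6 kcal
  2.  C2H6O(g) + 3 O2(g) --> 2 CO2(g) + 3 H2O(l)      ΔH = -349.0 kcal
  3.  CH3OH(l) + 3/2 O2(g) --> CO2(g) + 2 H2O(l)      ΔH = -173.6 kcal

ΔH = -369.6 kcal

eq. 1 reversed: +326.6 kcal
eq. 2 as written: -349.0 kcal
eq. 3 × 2: (2)·(-173.6) = -347.2 kcal
ΔH = (-1)·(-326.6) + (1)·(-349.0) + (2)·(-173.6) = -369.6 kcal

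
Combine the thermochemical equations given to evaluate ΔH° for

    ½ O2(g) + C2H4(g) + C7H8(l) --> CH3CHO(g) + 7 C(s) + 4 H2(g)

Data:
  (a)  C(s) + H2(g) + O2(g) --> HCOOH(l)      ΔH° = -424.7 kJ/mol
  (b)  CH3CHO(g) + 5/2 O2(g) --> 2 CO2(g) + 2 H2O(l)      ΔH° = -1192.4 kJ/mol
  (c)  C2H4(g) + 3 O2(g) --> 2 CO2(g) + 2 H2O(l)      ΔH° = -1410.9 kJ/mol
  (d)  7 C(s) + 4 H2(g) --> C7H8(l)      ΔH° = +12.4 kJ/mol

(a): not needed (HCOOH(l) appears nowhere else).
(b) reversed (reverse to put CH3CHO(g) on the product side): +1192.4 kJ/mol
(c) as written (C2H4(g) already on the reactant side): -1410.9 kJ/mol
(d) reversed (reverse to put C7H8(l) on the reactant side): -12.4 kJ/mol
ΔH° = (-1)·(-1192.4) + (1)·(-1410.9) + (-1)·(+12.4) = -230.9 kJ/mol

ΔH° = -230.9 kJ/mol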